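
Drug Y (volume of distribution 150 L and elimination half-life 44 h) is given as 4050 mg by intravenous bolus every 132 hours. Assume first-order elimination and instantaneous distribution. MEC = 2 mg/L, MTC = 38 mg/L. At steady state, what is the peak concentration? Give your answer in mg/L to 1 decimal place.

τ = 132 h = 3 half-lives, so f = (1/2)^3 = 0.125.
At steady state, R = 1/(1 − 0.125) = 8/7.
Single-dose peak C₀ = D/Vd = 4050/150 = 27 mg/L.
Steady-state peak Cmax,ss = C₀·R = 27 × 8/7 ≈ 30.857 mg/L.
Peak 30.9 mg/L vs MTC 38 mg/L: below toxic threshold.

30.9 mg/L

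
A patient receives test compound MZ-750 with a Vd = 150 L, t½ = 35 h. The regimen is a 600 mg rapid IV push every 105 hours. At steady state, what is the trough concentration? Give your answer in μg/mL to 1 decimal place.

The dosing interval is 3 half-lives, so f = 2^(−3) = 0.125.
At steady state, R = 1/(1 − 0.125) = 8/7.
Single-dose peak C₀ = D/Vd = 600/150 = 4 μg/mL.
Steady-state peak Cmax,ss = C₀·R = 4 × 8/7 ≈ 4.571 μg/mL.
Steady-state trough Cmin,ss = Cmax,ss·f ≈ 4.571 × 0.125 ≈ 0.571 μg/mL.

0.6 μg/mL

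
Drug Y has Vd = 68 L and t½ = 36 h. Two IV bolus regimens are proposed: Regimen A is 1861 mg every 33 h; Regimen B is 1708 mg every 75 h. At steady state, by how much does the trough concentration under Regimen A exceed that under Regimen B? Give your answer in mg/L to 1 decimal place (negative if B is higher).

23.1 mg/L

Regimen A: f = (1/2)^(33/36) ≈ 0.5297; Cmin,ss = (1861/68)·f/(1−f) ≈ 30.824 mg/L.
Regimen B: f = (1/2)^(75/36) ≈ 0.2360; Cmin,ss = (1708/68)·f/(1−f) ≈ 7.759 mg/L.
Difference ≈ 30.824 − 7.759 ≈ 23.065 mg/L.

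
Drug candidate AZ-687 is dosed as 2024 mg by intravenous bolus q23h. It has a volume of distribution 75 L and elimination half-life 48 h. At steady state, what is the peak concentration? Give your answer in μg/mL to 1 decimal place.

95.5 μg/mL

k = ln2/t½ = ln2/48 ≈ 0.014441 h⁻¹; fraction remaining f = e^(−kτ) = e^(−0.014441×23) ≈ 0.7174.
Accumulation ratio R = 1/(1 − f) ≈ 1/0.2826 ≈ 3.5386.
Each bolus raises the concentration by D/Vd = 2024/75 ≈ 26.987 μg/mL.
Steady-state peak Cmax,ss = C₀·R ≈ 26.987 × 3.5386 ≈ 95.496 μg/mL.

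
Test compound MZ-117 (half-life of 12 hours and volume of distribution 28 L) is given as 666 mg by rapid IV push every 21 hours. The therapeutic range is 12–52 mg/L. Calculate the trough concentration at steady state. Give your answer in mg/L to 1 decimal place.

k = ln2/t½ = ln2/12 ≈ 0.057762 h⁻¹; fraction remaining f = e^(−kτ) = e^(−0.057762×21) ≈ 0.2973.
At steady state, accumulation factor R = 1/(1 − e^(−kτ)) ≈ 1.4231.
Each bolus raises the concentration by D/Vd = 666/28 ≈ 23.786 mg/L.
Steady-state peak Cmax,ss = C₀·R ≈ 23.786 × 1.4231 ≈ 33.850 mg/L.
Steady-state trough Cmin,ss = Cmax,ss·f ≈ 33.850 × 0.2973 ≈ 10.064 mg/L.
Trough 10.1 mg/L vs MEC 12 mg/L: subtherapeutic.

10.1 mg/L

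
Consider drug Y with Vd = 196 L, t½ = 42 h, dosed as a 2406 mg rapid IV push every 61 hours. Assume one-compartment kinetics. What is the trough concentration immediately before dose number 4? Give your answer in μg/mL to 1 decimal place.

f = (1/2)^(τ/t½) = (1/2)^(61/42) ≈ 0.3654.
C₀ = D/Vd = 2406/196 ≈ 12.276 μg/mL.
Before the 4th dose, 3 doses have been given. Superposition: Cmin = C₀·(f + f² + … + f^3).
≈ 12.276 × (0.3654 + 0.1335 + 0.0488) ≈ 12.276 × 0.5477 ≈ 6.724 μg/mL.

6.7 μg/mL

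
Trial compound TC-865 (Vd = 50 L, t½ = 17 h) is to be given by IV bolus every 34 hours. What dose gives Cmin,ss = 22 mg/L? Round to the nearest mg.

3300 mg

τ/t½ = 34/17 ≈ 2, so f = (1/2)^(34/17) ≈ 0.250000.
Cmin,ss = (D/Vd)·f/(1−f), so D = Cmin,ss·Vd·(1−f)/f.
D = 22 × 50 × (1−f)/f ≈ 22 × 50 × 3.00000 ≈ 3300.00 mg.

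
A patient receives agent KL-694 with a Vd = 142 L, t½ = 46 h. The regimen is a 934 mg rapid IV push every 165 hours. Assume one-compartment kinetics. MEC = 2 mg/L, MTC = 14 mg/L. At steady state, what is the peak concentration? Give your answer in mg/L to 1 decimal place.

7.2 mg/L

k = ln2/t½ = ln2/46 ≈ 0.015068 h⁻¹; fraction remaining f = e^(−kτ) = e^(−0.015068×165) ≈ 0.0832.
Accumulation ratio R = 1/(1 − f) ≈ 1/0.9168 ≈ 1.0908.
Each bolus raises the concentration by D/Vd = 934/142 ≈ 6.577 mg/L.
Cmax,ss = C₀/(1 − f) ≈ 6.577/0.9168 ≈ 7.174 mg/L.
Peak 7.2 mg/L vs MTC 14 mg/L: below toxic threshold.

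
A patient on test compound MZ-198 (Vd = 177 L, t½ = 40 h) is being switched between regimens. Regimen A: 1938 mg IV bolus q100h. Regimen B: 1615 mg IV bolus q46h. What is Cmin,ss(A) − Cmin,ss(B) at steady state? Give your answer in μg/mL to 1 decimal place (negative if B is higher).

Regimen A: f = (1/2)^(100/40) ≈ 0.1768; Cmin,ss = (1938/177)·f/(1−f) ≈ 2.352 μg/mL.
Regimen B: f = (1/2)^(46/40) ≈ 0.4506; Cmin,ss = (1615/177)·f/(1−f) ≈ 7.483 μg/mL.
Difference ≈ 2.352 − 7.483 ≈ -5.131 μg/mL.

-5.1 μg/mL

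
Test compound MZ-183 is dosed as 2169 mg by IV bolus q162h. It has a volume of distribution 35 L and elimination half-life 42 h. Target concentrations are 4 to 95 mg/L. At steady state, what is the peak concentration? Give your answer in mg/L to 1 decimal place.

66.6 mg/L

k = ln2/t½ = ln2/42 ≈ 0.016504 h⁻¹; fraction remaining f = e^(−kτ) = e^(−0.016504×162) ≈ 0.0690.
Accumulation ratio R = 1/(1 − f) ≈ 1/0.9310 ≈ 1.0741.
Single-dose peak C₀ = D/Vd = 2169/35 ≈ 61.971 mg/L.
Steady-state peak Cmax,ss = C₀·R ≈ 61.971 × 1.0741 ≈ 66.563 mg/L.
Peak 66.6 mg/L vs MTC 95 mg/L: below toxic threshold.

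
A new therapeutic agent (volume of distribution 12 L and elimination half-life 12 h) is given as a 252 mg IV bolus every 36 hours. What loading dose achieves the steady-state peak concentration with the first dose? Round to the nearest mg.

288 mg

f = (1/2)^(36/12) ≈ 0.125000; accumulation ratio R = 1/(1−f) ≈ 1.14286.
Loading dose to hit Cmax,ss on first dose: D_load = D_maint·R ≈ 252 × 1.14286 ≈ 288.00 mg.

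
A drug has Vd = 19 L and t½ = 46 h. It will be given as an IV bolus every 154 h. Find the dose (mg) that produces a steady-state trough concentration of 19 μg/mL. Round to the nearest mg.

τ/t½ = 154/46 ≈ 3.3478, so f = (1/2)^(154/46) ≈ 0.098221.
Cmin,ss = (D/Vd)·f/(1−f), so D = Cmin,ss·Vd·(1−f)/f.
D = 19 × 19 × (1−f)/f ≈ 19 × 19 × 9.18112 ≈ 3314.38 mg.

3314 mg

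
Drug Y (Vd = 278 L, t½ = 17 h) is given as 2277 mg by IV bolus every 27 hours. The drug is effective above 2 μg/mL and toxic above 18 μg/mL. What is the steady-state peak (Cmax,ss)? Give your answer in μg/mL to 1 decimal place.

τ/t½ = 27/17 ≈ 1.5882, so fraction remaining f = (1/2)^(27/17) ≈ 0.3326.
Accumulation ratio R = 1/(1 − f) ≈ 1/0.6674 ≈ 1.4984.
Each bolus raises the concentration by D/Vd = 2277/278 ≈ 8.191 μg/mL.
Steady-state peak Cmax,ss = C₀·R ≈ 8.191 × 1.4984 ≈ 12.273 μg/mL.
Peak 12.3 μg/mL vs MTC 18 μg/mL: below toxic threshold.

12.3 μg/mL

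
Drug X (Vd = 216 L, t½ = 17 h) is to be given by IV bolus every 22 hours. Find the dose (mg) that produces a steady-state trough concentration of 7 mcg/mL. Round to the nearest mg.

τ/t½ = 22/17 ≈ 1.2941, so f = (1/2)^(22/17) ≈ 0.407785.
Cmin,ss = (D/Vd)·f/(1−f), so D = Cmin,ss·Vd·(1−f)/f.
D = 7 × 216 × (1−f)/f ≈ 7 × 216 × 1.45227 ≈ 2195.83 mg.

2196 mg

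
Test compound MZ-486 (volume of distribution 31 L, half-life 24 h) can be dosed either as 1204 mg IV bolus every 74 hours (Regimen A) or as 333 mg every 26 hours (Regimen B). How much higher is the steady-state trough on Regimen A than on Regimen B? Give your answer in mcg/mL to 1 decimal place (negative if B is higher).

Regimen A: f = (1/2)^(74/24) ≈ 0.1180; Cmin,ss = (1204/31)·f/(1−f) ≈ 5.196 mcg/mL.
Regimen B: f = (1/2)^(26/24) ≈ 0.4719; Cmin,ss = (333/31)·f/(1−f) ≈ 9.599 mcg/mL.
Difference ≈ 5.196 − 9.599 ≈ -4.403 mcg/mL.

-4.4 mcg/mL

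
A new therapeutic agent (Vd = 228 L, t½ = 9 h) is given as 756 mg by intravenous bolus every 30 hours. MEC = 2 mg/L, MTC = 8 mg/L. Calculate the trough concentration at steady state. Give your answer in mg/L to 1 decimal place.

0.4 mg/L

τ/t½ = 30/9 ≈ 3.3333, so fraction remaining f = (1/2)^(30/9) ≈ 0.0992.
Single-dose peak C₀ = D/Vd = 756/228 ≈ 3.316 mg/L.
Steady-state trough Cmin,ss = C₀·f/(1−f) ≈ 3.316 × 0.0992/0.9008 ≈ 0.365 mg/L.
Trough 0.4 mg/L vs MEC 2 mg/L: subtherapeutic.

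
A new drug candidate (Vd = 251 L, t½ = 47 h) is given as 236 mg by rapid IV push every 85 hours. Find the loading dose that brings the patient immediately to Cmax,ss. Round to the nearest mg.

f = (1/2)^(85/47) ≈ 0.285485; accumulation ratio R = 1/(1−f) ≈ 1.39955.
Loading dose to hit Cmax,ss on first dose: D_load = D_maint·R ≈ 236 × 1.39955 ≈ 330.29 mg.

330 mg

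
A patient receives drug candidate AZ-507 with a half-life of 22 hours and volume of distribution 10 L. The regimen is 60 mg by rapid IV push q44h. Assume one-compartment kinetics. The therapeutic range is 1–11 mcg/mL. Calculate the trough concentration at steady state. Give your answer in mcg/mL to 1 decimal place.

τ = 44 h = 2 half-lives, so f = (1/2)^2 = 0.25.
At steady state, R = 1/(1 − 0.25) = 4/3.
Single-dose peak C₀ = D/Vd = 60/10 = 6 mcg/mL.
Steady-state peak Cmax,ss = C₀·R = 6 × 4/3 ≈ 8.000 mcg/mL.
Steady-state trough Cmin,ss = Cmax,ss·f ≈ 8.000 × 0.25 ≈ 2.000 mcg/mL.
Trough 2.0 mcg/mL vs MEC 1 mcg/mL: adequate.

2.0 mcg/mL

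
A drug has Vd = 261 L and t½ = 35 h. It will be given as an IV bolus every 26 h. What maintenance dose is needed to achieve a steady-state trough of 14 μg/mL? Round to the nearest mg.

τ/t½ = 26/35 ≈ 0.74286, so f = (1/2)^(26/35) ≈ 0.597555.
Cmin,ss = (D/Vd)·f/(1−f), so D = Cmin,ss·Vd·(1−f)/f.
D = 14 × 261 × (1−f)/f ≈ 14 × 261 × 0.67349 ≈ 2460.93 mg.

2461 mg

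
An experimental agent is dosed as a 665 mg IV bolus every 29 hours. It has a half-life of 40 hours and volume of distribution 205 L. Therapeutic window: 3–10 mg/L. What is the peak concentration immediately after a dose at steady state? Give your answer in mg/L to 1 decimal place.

8.2 mg/L

Over one 29-h interval, 29/40 ≈ 0.725 half-lives elapse, leaving f ≈ 0.6050 of each dose.
Accumulation ratio R = 1/(1 − f) ≈ 1/0.3950 ≈ 2.5316.
Single-dose peak C₀ = D/Vd = 665/205 ≈ 3.244 mg/L.
Cmax,ss = C₀/(1 − f) ≈ 3.244/0.3950 ≈ 8.213 mg/L.
Peak 8.2 mg/L vs MTC 10 mg/L: below toxic threshold.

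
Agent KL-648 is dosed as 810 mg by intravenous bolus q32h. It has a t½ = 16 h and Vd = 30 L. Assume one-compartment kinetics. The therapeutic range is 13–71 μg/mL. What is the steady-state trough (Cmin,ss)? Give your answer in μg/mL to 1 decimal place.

9.0 μg/mL

τ = 32 h = 2 half-lives, so f = (1/2)^2 = 0.25.
At steady state, R = 1/(1 − 0.25) = 4/3.
Single-dose peak C₀ = D/Vd = 810/30 = 27 μg/mL.
Steady-state peak Cmax,ss = C₀·R = 27 × 4/3 ≈ 36.000 μg/mL.
Steady-state trough Cmin,ss = Cmax,ss·f ≈ 36.000 × 0.25 ≈ 9.000 μg/mL.
Trough 9.0 μg/mL vs MEC 13 μg/mL: subtherapeutic.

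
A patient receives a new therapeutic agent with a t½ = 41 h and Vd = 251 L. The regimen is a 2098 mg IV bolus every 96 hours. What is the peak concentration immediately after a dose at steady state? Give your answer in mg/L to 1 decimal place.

10.4 mg/L

Over one 96-h interval, 96/41 ≈ 2.3415 half-lives elapse, leaving f ≈ 0.1973 of each dose.
At steady state, accumulation factor R = 1/(1 − e^(−kτ)) ≈ 1.2458.
Each bolus raises the concentration by D/Vd = 2098/251 ≈ 8.359 mg/L.
Steady-state peak Cmax,ss = C₀·R ≈ 8.359 × 1.2458 ≈ 10.414 mg/L.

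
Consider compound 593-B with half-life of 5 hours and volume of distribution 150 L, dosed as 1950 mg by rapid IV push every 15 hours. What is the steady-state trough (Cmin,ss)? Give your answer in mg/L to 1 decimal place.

1.9 mg/L

The dosing interval is 3 half-lives, so f = 2^(−3) = 0.125.
Accumulation ratio R = 1/(1 − f) = 1/0.875 = 8/7.
Single-dose peak C₀ = D/Vd = 1950/150 = 13 mg/L.
Steady-state peak Cmax,ss = C₀·R = 13 × 8/7 ≈ 14.857 mg/L.
Steady-state trough Cmin,ss = Cmax,ss·f ≈ 14.857 × 0.125 ≈ 1.857 mg/L.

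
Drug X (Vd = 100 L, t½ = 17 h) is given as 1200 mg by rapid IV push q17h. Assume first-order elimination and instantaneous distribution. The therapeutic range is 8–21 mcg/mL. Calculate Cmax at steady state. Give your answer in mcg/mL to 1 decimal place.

24.0 mcg/mL

The dosing interval is 1 half-life, so f = 2^(−1) = 0.5.
Accumulation ratio R = 1/(1 − f) = 1/0.5 = 2/1.
Single-dose peak C₀ = D/Vd = 1200/100 = 12 mcg/mL.
Steady-state peak Cmax,ss = C₀·R = 12 × 2/1 ≈ 24.000 mcg/mL.
Peak 24.0 mcg/mL vs MTC 21 mcg/mL: exceeds toxic threshold.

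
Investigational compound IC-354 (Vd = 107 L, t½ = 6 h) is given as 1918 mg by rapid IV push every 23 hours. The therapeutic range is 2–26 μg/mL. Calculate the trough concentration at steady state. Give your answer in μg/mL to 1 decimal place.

1.4 μg/mL

Over one 23-h interval, 23/6 ≈ 3.8333 half-lives elapse, leaving f ≈ 0.0702 of each dose.
At steady state, accumulation factor R = 1/(1 − e^(−kτ)) ≈ 1.0755.
Single-dose peak C₀ = D/Vd = 1918/107 ≈ 17.925 μg/mL.
Cmax,ss = C₀/(1 − f) ≈ 17.925/0.9298 ≈ 19.278 μg/mL.
Steady-state trough Cmin,ss = Cmax,ss·f ≈ 19.278 × 0.0702 ≈ 1.353 μg/mL.
Trough 1.4 μg/mL vs MEC 2 μg/mL: subtherapeutic.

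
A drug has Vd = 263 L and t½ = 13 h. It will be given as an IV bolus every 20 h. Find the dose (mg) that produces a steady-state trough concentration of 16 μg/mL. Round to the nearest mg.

τ/t½ = 20/13 ≈ 1.5385, so f = (1/2)^(20/13) ≈ 0.344252.
Cmin,ss = (D/Vd)·f/(1−f), so D = Cmin,ss·Vd·(1−f)/f.
D = 16 × 263 × (1−f)/f ≈ 16 × 263 × 1.90485 ≈ 8015.61 mg.

8016 mg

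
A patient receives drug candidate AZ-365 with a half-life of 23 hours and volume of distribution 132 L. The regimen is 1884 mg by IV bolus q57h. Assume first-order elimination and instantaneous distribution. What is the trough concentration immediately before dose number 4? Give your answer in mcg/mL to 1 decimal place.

3.1 mcg/mL

f = (1/2)^(τ/t½) = (1/2)^(57/23) ≈ 0.1795.
C₀ = D/Vd = 1884/132 ≈ 14.273 mcg/mL.
Before the 4th dose, 3 doses have been given. Superposition: Cmin = C₀·(f + f² + … + f^3).
≈ 14.273 × (0.1795 + 0.0322 + 0.0058) ≈ 14.273 × 0.2175 ≈ 3.104 mcg/mL.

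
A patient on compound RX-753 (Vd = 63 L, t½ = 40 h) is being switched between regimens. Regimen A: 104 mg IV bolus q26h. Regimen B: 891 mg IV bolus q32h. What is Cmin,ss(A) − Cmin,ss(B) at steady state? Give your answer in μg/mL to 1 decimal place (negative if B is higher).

-16.2 μg/mL

Regimen A: f = (1/2)^(26/40) ≈ 0.6373; Cmin,ss = (104/63)·f/(1−f) ≈ 2.901 μg/mL.
Regimen B: f = (1/2)^(32/40) ≈ 0.5743; Cmin,ss = (891/63)·f/(1−f) ≈ 19.080 μg/mL.
Difference ≈ 2.901 − 19.080 ≈ -16.179 μg/mL.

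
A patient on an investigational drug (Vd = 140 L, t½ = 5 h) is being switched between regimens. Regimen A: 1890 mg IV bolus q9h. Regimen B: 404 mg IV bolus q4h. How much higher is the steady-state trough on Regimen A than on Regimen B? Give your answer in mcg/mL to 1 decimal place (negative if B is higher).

Regimen A: f = (1/2)^(9/5) ≈ 0.2872; Cmin,ss = (1890/140)·f/(1−f) ≈ 5.439 mcg/mL.
Regimen B: f = (1/2)^(4/5) ≈ 0.5743; Cmin,ss = (404/140)·f/(1−f) ≈ 3.893 mcg/mL.
Difference ≈ 5.439 − 3.893 ≈ 1.546 mcg/mL.

1.5 mcg/mL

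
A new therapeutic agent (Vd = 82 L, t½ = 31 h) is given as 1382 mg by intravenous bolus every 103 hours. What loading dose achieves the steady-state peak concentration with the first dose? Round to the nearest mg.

f = (1/2)^(103/31) ≈ 0.099955; accumulation ratio R = 1/(1−f) ≈ 1.11106.
Loading dose to hit Cmax,ss on first dose: D_load = D_maint·R ≈ 1382 × 1.11106 ≈ 1535.48 mg.

1535 mg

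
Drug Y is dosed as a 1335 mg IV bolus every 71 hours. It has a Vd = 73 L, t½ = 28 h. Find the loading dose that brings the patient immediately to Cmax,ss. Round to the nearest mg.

1613 mg

f = (1/2)^(71/28) ≈ 0.172454; accumulation ratio R = 1/(1−f) ≈ 1.20839.
Loading dose to hit Cmax,ss on first dose: D_load = D_maint·R ≈ 1335 × 1.20839 ≈ 1613.20 mg.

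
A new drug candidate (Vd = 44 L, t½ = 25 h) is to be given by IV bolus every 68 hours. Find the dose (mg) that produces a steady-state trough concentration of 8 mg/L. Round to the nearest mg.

1967 mg

τ/t½ = 68/25 ≈ 2.72, so f = (1/2)^(68/25) ≈ 0.151774.
Cmin,ss = (D/Vd)·f/(1−f), so D = Cmin,ss·Vd·(1−f)/f.
D = 8 × 44 × (1−f)/f ≈ 8 × 44 × 5.58874 ≈ 1967.24 mg.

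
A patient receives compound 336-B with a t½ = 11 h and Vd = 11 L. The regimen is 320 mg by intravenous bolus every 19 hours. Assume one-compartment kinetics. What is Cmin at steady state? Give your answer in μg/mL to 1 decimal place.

k = ln2/t½ = ln2/11 ≈ 0.063013 h⁻¹; fraction remaining f = e^(−kτ) = e^(−0.063013×19) ≈ 0.3020.
At steady state, accumulation factor R = 1/(1 − e^(−kτ)) ≈ 1.4327.
Single-dose peak C₀ = D/Vd = 320/11 ≈ 29.091 μg/mL.
Steady-state peak Cmax,ss = C₀·R ≈ 29.091 × 1.4327 ≈ 41.679 μg/mL.
One interval later, Cmin,ss = Cmax,ss·e^(−kτ) ≈ 41.679 × 0.3020 ≈ 12.587 μg/mL.

12.6 μg/mL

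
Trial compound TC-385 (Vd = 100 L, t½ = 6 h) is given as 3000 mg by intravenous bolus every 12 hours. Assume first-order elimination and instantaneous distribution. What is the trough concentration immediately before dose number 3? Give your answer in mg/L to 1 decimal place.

9.4 mg/L

f = (1/2)^(τ/t½) = (1/2)^(12/6) ≈ 0.2500.
C₀ = D/Vd = 3000/100 ≈ 30.000 mg/L.
Before the 3rd dose, 2 doses have been given. Superposition: Cmin = C₀·(f + f²).
≈ 30.000 × (0.2500 + 0.0625) ≈ 30.000 × 0.3125 ≈ 9.375 mg/L.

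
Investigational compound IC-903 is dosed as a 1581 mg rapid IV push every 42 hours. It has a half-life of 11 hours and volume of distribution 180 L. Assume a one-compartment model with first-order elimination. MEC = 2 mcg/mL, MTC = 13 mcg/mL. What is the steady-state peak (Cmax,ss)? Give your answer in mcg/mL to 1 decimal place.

9.5 mcg/mL

τ/t½ = 42/11 ≈ 3.8182, so fraction remaining f = (1/2)^(42/11) ≈ 0.0709.
Accumulation ratio R = 1/(1 − f) ≈ 1/0.9291 ≈ 1.0763.
Single-dose peak C₀ = D/Vd = 1581/180 ≈ 8.783 mcg/mL.
Cmax,ss = C₀/(1 − f) ≈ 8.783/0.9291 ≈ 9.453 mcg/mL.
Peak 9.5 mcg/mL vs MTC 13 mcg/mL: below toxic threshold.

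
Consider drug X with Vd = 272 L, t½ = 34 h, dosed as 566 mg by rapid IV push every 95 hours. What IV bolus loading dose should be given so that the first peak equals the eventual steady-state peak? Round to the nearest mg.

f = (1/2)^(95/34) ≈ 0.144174; accumulation ratio R = 1/(1−f) ≈ 1.16846.
Loading dose to hit Cmax,ss on first dose: D_load = D_maint·R ≈ 566 × 1.16846 ≈ 661.35 mg.

661 mg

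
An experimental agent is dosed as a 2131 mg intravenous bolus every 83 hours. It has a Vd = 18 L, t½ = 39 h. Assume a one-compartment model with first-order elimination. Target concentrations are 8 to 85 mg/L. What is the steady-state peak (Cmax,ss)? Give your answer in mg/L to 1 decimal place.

k = ln2/t½ = ln2/39 ≈ 0.017773 h⁻¹; fraction remaining f = e^(−kτ) = e^(−0.017773×83) ≈ 0.2287.
Accumulation ratio R = 1/(1 − f) ≈ 1/0.7713 ≈ 1.2965.
Single-dose peak C₀ = D/Vd = 2131/18 ≈ 118.389 mg/L.
Steady-state peak Cmax,ss = C₀·R ≈ 118.389 × 1.2965 ≈ 153.491 mg/L.
Peak 153.5 mg/L vs MTC 85 mg/L: exceeds toxic threshold.

153.5 mg/L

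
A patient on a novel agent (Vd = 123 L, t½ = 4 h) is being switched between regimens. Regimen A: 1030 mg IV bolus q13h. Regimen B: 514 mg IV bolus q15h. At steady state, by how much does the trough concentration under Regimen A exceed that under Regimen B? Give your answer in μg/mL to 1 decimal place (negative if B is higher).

Regimen A: f = (1/2)^(13/4) ≈ 0.1051; Cmin,ss = (1030/123)·f/(1−f) ≈ 0.983 μg/mL.
Regimen B: f = (1/2)^(15/4) ≈ 0.0743; Cmin,ss = (514/123)·f/(1−f) ≈ 0.335 μg/mL.
Difference ≈ 0.983 − 0.335 ≈ 0.648 μg/mL.

0.6 μg/mL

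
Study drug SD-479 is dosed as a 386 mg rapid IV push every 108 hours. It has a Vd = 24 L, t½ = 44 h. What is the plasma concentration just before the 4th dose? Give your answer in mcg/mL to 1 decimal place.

f = (1/2)^(τ/t½) = (1/2)^(108/44) ≈ 0.1824.
C₀ = D/Vd = 386/24 ≈ 16.083 mcg/mL.
Before the 4th dose, 3 doses have been given. Superposition: Cmin = C₀·(f + f² + … + f^3).
≈ 16.083 × (0.1824 + 0.0333 + 0.0061) ≈ 16.083 × 0.2218 ≈ 3.567 mcg/mL.

3.6 mcg/mL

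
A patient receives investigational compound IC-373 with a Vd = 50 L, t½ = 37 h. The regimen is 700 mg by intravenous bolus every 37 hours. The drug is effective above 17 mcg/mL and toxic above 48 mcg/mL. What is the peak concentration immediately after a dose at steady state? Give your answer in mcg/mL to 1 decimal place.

28.0 mcg/mL

τ = 37 h = 1 half-life, so f = (1/2)^1 = 0.5.
Accumulation ratio R = 1/(1 − f) = 1/0.5 = 2/1.
Single-dose peak C₀ = D/Vd = 700/50 = 14 mcg/mL.
Steady-state peak Cmax,ss = C₀·R = 14 × 2/1 ≈ 28.000 mcg/mL.
Peak 28.0 mcg/mL vs MTC 48 mcg/mL: below toxic threshold.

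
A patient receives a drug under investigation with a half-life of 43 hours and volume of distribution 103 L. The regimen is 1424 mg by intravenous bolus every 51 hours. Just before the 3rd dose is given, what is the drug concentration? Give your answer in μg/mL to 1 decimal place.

8.7 μg/mL

f = (1/2)^(τ/t½) = (1/2)^(51/43) ≈ 0.4395.
C₀ = D/Vd = 1424/103 ≈ 13.825 μg/mL.
Before the 3rd dose, 2 doses have been given. Superposition: Cmin = C₀·(f + f²).
≈ 13.825 × (0.4395 + 0.1932) ≈ 13.825 × 0.6327 ≈ 8.747 μg/mL.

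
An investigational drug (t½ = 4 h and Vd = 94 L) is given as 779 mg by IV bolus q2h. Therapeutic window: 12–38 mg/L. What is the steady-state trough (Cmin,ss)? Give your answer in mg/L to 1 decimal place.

k = ln2/t½ = ln2/4 ≈ 0.173287 h⁻¹; fraction remaining f = e^(−kτ) = e^(−0.173287×2) ≈ 0.7071.
Accumulation ratio R = 1/(1 − f) ≈ 1/0.2929 ≈ 3.4141.
Single-dose peak C₀ = D/Vd = 779/94 ≈ 8.287 mg/L.
Steady-state peak Cmax,ss = C₀·R ≈ 8.287 × 3.4141 ≈ 28.293 mg/L.
One interval later, Cmin,ss = Cmax,ss·e^(−kτ) ≈ 28.293 × 0.7071 ≈ 20.006 mg/L.
Trough 20.0 mg/L vs MEC 12 mg/L: adequate.

20.0 mg/L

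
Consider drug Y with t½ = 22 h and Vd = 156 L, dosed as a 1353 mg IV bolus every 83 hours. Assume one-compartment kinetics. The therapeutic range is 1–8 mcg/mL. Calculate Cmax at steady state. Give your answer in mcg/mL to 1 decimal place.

9.4 mcg/mL

τ/t½ = 83/22 ≈ 3.7727, so fraction remaining f = (1/2)^(83/22) ≈ 0.0732.
At steady state, accumulation factor R = 1/(1 − e^(−kτ)) ≈ 1.0790.
Single-dose peak C₀ = D/Vd = 1353/156 ≈ 8.673 mcg/mL.
Steady-state peak Cmax,ss = C₀·R ≈ 8.673 × 1.0790 ≈ 9.358 mcg/mL.
Peak 9.4 mcg/mL vs MTC 8 mcg/mL: exceeds toxic threshold.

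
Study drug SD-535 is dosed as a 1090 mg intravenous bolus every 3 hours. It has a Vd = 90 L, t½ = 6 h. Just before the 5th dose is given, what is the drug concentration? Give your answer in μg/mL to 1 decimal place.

21.9 μg/mL

f = (1/2)^(τ/t½) = (1/2)^(3/6) ≈ 0.7071.
C₀ = D/Vd = 1090/90 ≈ 12.111 μg/mL.
Before the 5th dose, 4 doses have been given. Superposition: Cmin = C₀·(f + f² + … + f^4).
≈ 12.111 × (0.7071 + 0.5000 + 0.3535 + 0.2500) ≈ 12.111 × 1.8106 ≈ 21.928 μg/mL.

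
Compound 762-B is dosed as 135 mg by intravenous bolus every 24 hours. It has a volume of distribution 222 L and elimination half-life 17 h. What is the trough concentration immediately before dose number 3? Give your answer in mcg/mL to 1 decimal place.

f = (1/2)^(τ/t½) = (1/2)^(24/17) ≈ 0.3759.
C₀ = D/Vd = 135/222 ≈ 0.608 mcg/mL.
Before the 3rd dose, 2 doses have been given. Superposition: Cmin = C₀·(f + f²).
≈ 0.608 × (0.3759 + 0.1413) ≈ 0.608 × 0.5172 ≈ 0.314 mcg/mL.

0.3 mcg/mL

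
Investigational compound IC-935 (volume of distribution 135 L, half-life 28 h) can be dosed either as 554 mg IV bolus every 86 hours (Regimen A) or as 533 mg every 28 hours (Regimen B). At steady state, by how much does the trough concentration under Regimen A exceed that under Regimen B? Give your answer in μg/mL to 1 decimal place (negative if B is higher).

-3.4 μg/mL

Regimen A: f = (1/2)^(86/28) ≈ 0.1190; Cmin,ss = (554/135)·f/(1−f) ≈ 0.554 μg/mL.
Regimen B: f = (1/2)^(28/28) ≈ 0.5000; Cmin,ss = (533/135)·f/(1−f) ≈ 3.948 μg/mL.
Difference ≈ 0.554 − 3.948 ≈ -3.394 μg/mL.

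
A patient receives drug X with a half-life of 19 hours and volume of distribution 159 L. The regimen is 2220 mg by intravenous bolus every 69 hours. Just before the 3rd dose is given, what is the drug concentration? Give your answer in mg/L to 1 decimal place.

1.2 mg/L

f = (1/2)^(τ/t½) = (1/2)^(69/19) ≈ 0.0807.
C₀ = D/Vd = 2220/159 ≈ 13.962 mg/L.
Before the 3rd dose, 2 doses have been given. Superposition: Cmin = C₀·(f + f²).
≈ 13.962 × (0.0807 + 0.0065) ≈ 13.962 × 0.0872 ≈ 1.217 mg/L.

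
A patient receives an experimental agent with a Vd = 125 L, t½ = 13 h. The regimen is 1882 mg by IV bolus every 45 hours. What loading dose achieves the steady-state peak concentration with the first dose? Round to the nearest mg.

2070 mg

f = (1/2)^(45/13) ≈ 0.090776; accumulation ratio R = 1/(1−f) ≈ 1.09984.
Loading dose to hit Cmax,ss on first dose: D_load = D_maint·R ≈ 1882 × 1.09984 ≈ 2069.90 mg.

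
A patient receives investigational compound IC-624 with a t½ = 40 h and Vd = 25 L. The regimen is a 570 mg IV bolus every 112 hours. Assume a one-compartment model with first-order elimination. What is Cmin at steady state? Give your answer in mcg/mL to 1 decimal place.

Over one 112-h interval, 112/40 ≈ 2.8 half-lives elapse, leaving f ≈ 0.1436 of each dose.
Accumulation ratio R = 1/(1 − f) ≈ 1/0.8564 ≈ 1.1677.
Each bolus raises the concentration by D/Vd = 570/25 ≈ 22.800 mcg/mL.
Steady-state peak Cmax,ss = C₀·R ≈ 22.800 × 1.1677 ≈ 26.624 mcg/mL.
One interval later, Cmin,ss = Cmax,ss·e^(−kτ) ≈ 26.624 × 0.1436 ≈ 3.823 mcg/mL.

3.8 mcg/mL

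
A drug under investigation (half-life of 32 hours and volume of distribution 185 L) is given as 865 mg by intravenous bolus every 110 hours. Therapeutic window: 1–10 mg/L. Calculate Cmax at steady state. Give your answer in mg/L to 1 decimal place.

5.2 mg/L

Over one 110-h interval, 110/32 ≈ 3.4375 half-lives elapse, leaving f ≈ 0.0923 of each dose.
At steady state, accumulation factor R = 1/(1 − e^(−kτ)) ≈ 1.1017.
Single-dose peak C₀ = D/Vd = 865/185 ≈ 4.676 mg/L.
Cmax,ss = C₀/(1 − f) ≈ 4.676/0.9077 ≈ 5.151 mg/L.
Peak 5.2 mg/L vs MTC 10 mg/L: below toxic threshold.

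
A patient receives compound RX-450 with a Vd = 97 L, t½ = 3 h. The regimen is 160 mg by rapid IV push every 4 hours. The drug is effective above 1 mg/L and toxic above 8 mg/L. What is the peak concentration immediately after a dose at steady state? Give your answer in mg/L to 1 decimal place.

2.7 mg/L

τ/t½ = 4/3 ≈ 1.3333, so fraction remaining f = (1/2)^(4/3) ≈ 0.3969.
At steady state, accumulation factor R = 1/(1 − e^(−kτ)) ≈ 1.6581.
Single-dose peak C₀ = D/Vd = 160/97 ≈ 1.649 mg/L.
Cmax,ss = C₀/(1 − f) ≈ 1.649/0.6031 ≈ 2.734 mg/L.
Peak 2.7 mg/L vs MTC 8 mg/L: below toxic threshold.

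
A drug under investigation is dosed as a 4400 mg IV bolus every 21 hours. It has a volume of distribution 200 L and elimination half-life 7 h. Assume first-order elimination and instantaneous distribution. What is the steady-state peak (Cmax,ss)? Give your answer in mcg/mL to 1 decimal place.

τ = 21 h = 3 half-lives, so f = (1/2)^3 = 0.125.
Accumulation ratio R = 1/(1 − f) = 1/0.875 = 8/7.
Single-dose peak C₀ = D/Vd = 4400/200 = 22 mcg/mL.
Steady-state peak Cmax,ss = C₀·R = 22 × 8/7 ≈ 25.143 mcg/mL.

25.1 mcg/mL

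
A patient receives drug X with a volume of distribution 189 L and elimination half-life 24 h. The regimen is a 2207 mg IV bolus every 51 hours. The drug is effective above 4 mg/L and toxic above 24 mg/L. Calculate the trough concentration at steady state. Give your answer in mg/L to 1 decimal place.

τ/t½ = 51/24 ≈ 2.125, so fraction remaining f = (1/2)^(51/24) ≈ 0.2293.
Accumulation ratio R = 1/(1 − f) ≈ 1/0.7707 ≈ 1.2975.
Each bolus raises the concentration by D/Vd = 2207/189 ≈ 11.677 mg/L.
Cmax,ss = C₀/(1 − f) ≈ 11.677/0.7707 ≈ 15.151 mg/L.
Steady-state trough Cmin,ss = Cmax,ss·f ≈ 15.151 × 0.2293 ≈ 3.474 mg/L.
Trough 3.5 mg/L vs MEC 4 mg/L: subtherapeutic.

3.5 mg/L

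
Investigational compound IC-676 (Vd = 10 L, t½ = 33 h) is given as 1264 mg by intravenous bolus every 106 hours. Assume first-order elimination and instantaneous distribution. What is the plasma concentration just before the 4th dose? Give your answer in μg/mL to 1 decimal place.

15.3 μg/mL

f = (1/2)^(τ/t½) = (1/2)^(106/33) ≈ 0.1079.
C₀ = D/Vd = 1264/10 ≈ 126.400 μg/mL.
Before the 4th dose, 3 doses have been given. Superposition: Cmin = C₀·(f + f² + … + f^3).
≈ 126.400 × (0.1079 + 0.0116 + 0.0013) ≈ 126.400 × 0.1208 ≈ 15.269 μg/mL.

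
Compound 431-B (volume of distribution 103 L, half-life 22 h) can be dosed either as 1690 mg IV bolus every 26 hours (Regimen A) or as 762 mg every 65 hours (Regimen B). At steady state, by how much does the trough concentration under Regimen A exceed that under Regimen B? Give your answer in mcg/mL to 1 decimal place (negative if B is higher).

11.8 mcg/mL

Regimen A: f = (1/2)^(26/22) ≈ 0.4408; Cmin,ss = (1690/103)·f/(1−f) ≈ 12.934 mcg/mL.
Regimen B: f = (1/2)^(65/22) ≈ 0.1290; Cmin,ss = (762/103)·f/(1−f) ≈ 1.096 mcg/mL.
Difference ≈ 12.934 − 1.096 ≈ 11.838 mcg/mL.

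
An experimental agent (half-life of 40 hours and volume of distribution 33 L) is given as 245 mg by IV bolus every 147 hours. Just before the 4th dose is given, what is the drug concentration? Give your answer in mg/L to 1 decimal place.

0.6 mg/L

f = (1/2)^(τ/t½) = (1/2)^(147/40) ≈ 0.0783.
C₀ = D/Vd = 245/33 ≈ 7.424 mg/L.
Before the 4th dose, 3 doses have been given. Superposition: Cmin = C₀·(f + f² + … + f^3).
≈ 7.424 × (0.0783 + 0.0061 + 0.0005) ≈ 7.424 × 0.0849 ≈ 0.630 mg/L.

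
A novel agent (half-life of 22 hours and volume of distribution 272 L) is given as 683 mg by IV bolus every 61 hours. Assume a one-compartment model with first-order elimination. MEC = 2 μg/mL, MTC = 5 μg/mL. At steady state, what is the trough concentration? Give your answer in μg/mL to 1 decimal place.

0.4 μg/mL

Over one 61-h interval, 61/22 ≈ 2.7727 half-lives elapse, leaving f ≈ 0.1463 of each dose.
Accumulation ratio R = 1/(1 − f) ≈ 1/0.8537 ≈ 1.1714.
Each bolus raises the concentration by D/Vd = 683/272 ≈ 2.511 μg/mL.
Cmax,ss = C₀/(1 − f) ≈ 2.511/0.8537 ≈ 2.941 μg/mL.
Steady-state trough Cmin,ss = Cmax,ss·f ≈ 2.941 × 0.1463 ≈ 0.430 μg/mL.
Trough 0.4 μg/mL vs MEC 2 μg/mL: subtherapeutic.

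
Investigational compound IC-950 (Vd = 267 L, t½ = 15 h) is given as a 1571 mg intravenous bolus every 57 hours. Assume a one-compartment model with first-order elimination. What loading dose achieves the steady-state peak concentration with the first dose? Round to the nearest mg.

1693 mg

f = (1/2)^(57/15) ≈ 0.071794; accumulation ratio R = 1/(1−f) ≈ 1.07735.
Loading dose to hit Cmax,ss on first dose: D_load = D_maint·R ≈ 1571 × 1.07735 ≈ 1692.52 mg.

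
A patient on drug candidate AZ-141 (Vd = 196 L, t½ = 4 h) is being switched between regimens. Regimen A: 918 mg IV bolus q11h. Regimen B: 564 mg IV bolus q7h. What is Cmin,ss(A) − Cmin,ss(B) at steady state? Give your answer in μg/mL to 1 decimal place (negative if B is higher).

Regimen A: f = (1/2)^(11/4) ≈ 0.1487; Cmin,ss = (918/196)·f/(1−f) ≈ 0.818 μg/mL.
Regimen B: f = (1/2)^(7/4) ≈ 0.2973; Cmin,ss = (564/196)·f/(1−f) ≈ 1.217 μg/mL.
Difference ≈ 0.818 − 1.217 ≈ -0.399 μg/mL.

-0.4 μg/mL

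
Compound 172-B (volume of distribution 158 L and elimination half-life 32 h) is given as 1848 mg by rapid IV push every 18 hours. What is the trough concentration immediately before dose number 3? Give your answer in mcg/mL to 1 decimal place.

f = (1/2)^(τ/t½) = (1/2)^(18/32) ≈ 0.6771.
C₀ = D/Vd = 1848/158 ≈ 11.696 mcg/mL.
Before the 3rd dose, 2 doses have been given. Superposition: Cmin = C₀·(f + f²).
≈ 11.696 × (0.6771 + 0.4585) ≈ 11.696 × 1.1356 ≈ 13.282 mcg/mL.

13.3 mcg/mL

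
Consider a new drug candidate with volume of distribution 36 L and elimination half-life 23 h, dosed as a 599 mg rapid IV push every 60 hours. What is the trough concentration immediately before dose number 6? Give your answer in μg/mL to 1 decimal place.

3.3 μg/mL

f = (1/2)^(τ/t½) = (1/2)^(60/23) ≈ 0.1639.
C₀ = D/Vd = 599/36 ≈ 16.639 μg/mL.
Before the 6th dose, 5 doses have been given. Superposition: Cmin = C₀·(f + f² + … + f^5).
≈ 16.639 × (0.1639 + 0.0269 + 0.0044 + 0.0007 + 0.0001) ≈ 16.639 × 0.1960 ≈ 3.261 μg/mL.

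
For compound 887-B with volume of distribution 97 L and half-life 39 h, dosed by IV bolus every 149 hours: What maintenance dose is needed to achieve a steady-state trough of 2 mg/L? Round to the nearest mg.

2547 mg

τ/t½ = 149/39 ≈ 3.8205, so f = (1/2)^(149/39) ≈ 0.070780.
Cmin,ss = (D/Vd)·f/(1−f), so D = Cmin,ss·Vd·(1−f)/f.
D = 2 × 97 × (1−f)/f ≈ 2 × 97 × 13.12828 ≈ 2546.89 mg.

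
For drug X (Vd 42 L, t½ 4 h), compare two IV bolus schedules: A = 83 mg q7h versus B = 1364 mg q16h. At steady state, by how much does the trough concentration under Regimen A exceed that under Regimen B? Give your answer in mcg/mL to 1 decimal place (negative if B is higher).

-1.3 mcg/mL

Regimen A: f = (1/2)^(7/4) ≈ 0.2973; Cmin,ss = (83/42)·f/(1−f) ≈ 0.836 mcg/mL.
Regimen B: f = (1/2)^(16/4) ≈ 0.0625; Cmin,ss = (1364/42)·f/(1−f) ≈ 2.165 mcg/mL.
Difference ≈ 0.836 − 2.165 ≈ -1.329 mcg/mL.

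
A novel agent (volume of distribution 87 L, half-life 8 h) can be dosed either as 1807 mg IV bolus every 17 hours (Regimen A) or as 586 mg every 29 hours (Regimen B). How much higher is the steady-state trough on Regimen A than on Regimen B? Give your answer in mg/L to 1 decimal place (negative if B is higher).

5.6 mg/L

Regimen A: f = (1/2)^(17/8) ≈ 0.2293; Cmin,ss = (1807/87)·f/(1−f) ≈ 6.180 mg/L.
Regimen B: f = (1/2)^(29/8) ≈ 0.0811; Cmin,ss = (586/87)·f/(1−f) ≈ 0.594 mg/L.
Difference ≈ 6.180 − 0.594 ≈ 5.586 mg/L.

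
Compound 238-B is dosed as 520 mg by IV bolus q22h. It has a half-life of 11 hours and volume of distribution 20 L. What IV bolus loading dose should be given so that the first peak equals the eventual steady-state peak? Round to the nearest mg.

693 mg

f = (1/2)^(22/11) ≈ 0.250000; accumulation ratio R = 1/(1−f) ≈ 1.33333.
Loading dose to hit Cmax,ss on first dose: D_load = D_maint·R ≈ 520 × 1.33333 ≈ 693.33 mg.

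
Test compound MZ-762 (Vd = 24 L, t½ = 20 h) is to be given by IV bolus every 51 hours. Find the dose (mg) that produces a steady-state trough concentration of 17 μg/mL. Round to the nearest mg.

1981 mg

τ/t½ = 51/20 ≈ 2.55, so f = (1/2)^(51/20) ≈ 0.170755.
Cmin,ss = (D/Vd)·f/(1−f), so D = Cmin,ss·Vd·(1−f)/f.
D = 17 × 24 × (1−f)/f ≈ 17 × 24 × 4.85634 ≈ 1981.39 mg.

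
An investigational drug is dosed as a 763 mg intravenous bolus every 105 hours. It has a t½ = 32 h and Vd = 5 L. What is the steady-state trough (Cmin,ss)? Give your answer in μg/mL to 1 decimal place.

k = ln2/t½ = ln2/32 ≈ 0.021661 h⁻¹; fraction remaining f = e^(−kτ) = e^(−0.021661×105) ≈ 0.1029.
Single-dose peak C₀ = D/Vd = 763/5 ≈ 152.600 μg/mL.
Steady-state trough Cmin,ss = C₀·f/(1−f) ≈ 152.600 × 0.1029/0.8971 ≈ 17.504 μg/mL.

17.5 μg/mL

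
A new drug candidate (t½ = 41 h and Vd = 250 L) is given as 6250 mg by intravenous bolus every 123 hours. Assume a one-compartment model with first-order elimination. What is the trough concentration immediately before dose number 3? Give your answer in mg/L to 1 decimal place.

f = (1/2)^(τ/t½) = (1/2)^(123/41) ≈ 0.1250.
C₀ = D/Vd = 6250/250 ≈ 25.000 mg/L.
Before the 3rd dose, 2 doses have been given. Superposition: Cmin = C₀·(f + f²).
≈ 25.000 × (0.1250 + 0.0156) ≈ 25.000 × 0.1406 ≈ 3.515 mg/L.

3.5 mg/L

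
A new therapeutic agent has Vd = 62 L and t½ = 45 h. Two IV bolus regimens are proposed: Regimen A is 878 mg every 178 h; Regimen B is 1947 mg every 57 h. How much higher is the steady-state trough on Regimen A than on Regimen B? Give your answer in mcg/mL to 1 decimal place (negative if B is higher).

Regimen A: f = (1/2)^(178/45) ≈ 0.0645; Cmin,ss = (878/62)·f/(1−f) ≈ 0.976 mcg/mL.
Regimen B: f = (1/2)^(57/45) ≈ 0.4156; Cmin,ss = (1947/62)·f/(1−f) ≈ 22.333 mcg/mL.
Difference ≈ 0.976 − 22.333 ≈ -21.357 mcg/mL.

-21.4 mcg/mL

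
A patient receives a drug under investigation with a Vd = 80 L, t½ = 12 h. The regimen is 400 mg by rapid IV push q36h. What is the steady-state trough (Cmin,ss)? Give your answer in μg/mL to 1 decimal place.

0.7 μg/mL

The dosing interval is 3 half-lives, so f = 2^(−3) = 0.125.
At steady state, R = 1/(1 − 0.125) = 8/7.
Single-dose peak C₀ = D/Vd = 400/80 = 5 μg/mL.
Steady-state peak Cmax,ss = C₀·R = 5 × 8/7 ≈ 5.714 μg/mL.
Steady-state trough Cmin,ss = Cmax,ss·f ≈ 5.714 × 0.125 ≈ 0.714 μg/mL.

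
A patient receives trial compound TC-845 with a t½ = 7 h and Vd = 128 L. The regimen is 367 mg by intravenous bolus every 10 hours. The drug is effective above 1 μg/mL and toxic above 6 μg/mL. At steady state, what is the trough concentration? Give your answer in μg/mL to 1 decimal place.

k = ln2/t½ = ln2/7 ≈ 0.099021 h⁻¹; fraction remaining f = e^(−kτ) = e^(−0.099021×10) ≈ 0.3715.
Accumulation ratio R = 1/(1 − f) ≈ 1/0.6285 ≈ 1.5911.
Each bolus raises the concentration by D/Vd = 367/128 ≈ 2.867 μg/mL.
Cmax,ss = C₀/(1 − f) ≈ 2.867/0.6285 ≈ 4.562 μg/mL.
Steady-state trough Cmin,ss = Cmax,ss·f ≈ 4.562 × 0.3715 ≈ 1.695 μg/mL.
Trough 1.7 μg/mL vs MEC 1 μg/mL: adequate.

1.7 μg/mL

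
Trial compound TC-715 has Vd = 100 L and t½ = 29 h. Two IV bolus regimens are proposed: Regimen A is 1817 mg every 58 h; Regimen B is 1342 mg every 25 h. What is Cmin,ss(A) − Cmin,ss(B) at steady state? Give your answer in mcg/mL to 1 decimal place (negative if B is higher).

Regimen A: f = (1/2)^(58/29) ≈ 0.2500; Cmin,ss = (1817/100)·f/(1−f) ≈ 6.057 mcg/mL.
Regimen B: f = (1/2)^(25/29) ≈ 0.5502; Cmin,ss = (1342/100)·f/(1−f) ≈ 16.415 mcg/mL.
Difference ≈ 6.057 − 16.415 ≈ -10.358 mcg/mL.

-10.4 mcg/mL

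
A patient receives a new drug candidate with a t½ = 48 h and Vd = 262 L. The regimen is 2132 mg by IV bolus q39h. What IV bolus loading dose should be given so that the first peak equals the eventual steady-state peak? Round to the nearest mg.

f = (1/2)^(39/48) ≈ 0.569394; accumulation ratio R = 1/(1−f) ≈ 2.32231.
Loading dose to hit Cmax,ss on first dose: D_load = D_maint·R ≈ 2132 × 2.32231 ≈ 4951.16 mg.

4951 mg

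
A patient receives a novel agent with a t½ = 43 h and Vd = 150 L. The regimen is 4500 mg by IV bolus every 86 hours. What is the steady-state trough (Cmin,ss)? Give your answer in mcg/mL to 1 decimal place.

10.0 mcg/mL

The dosing interval is 2 half-lives, so f = 2^(−2) = 0.25.
Accumulation ratio R = 1/(1 − f) = 1/0.75 = 4/3.
Single-dose peak C₀ = D/Vd = 4500/150 = 30 mcg/mL.
Steady-state peak Cmax,ss = C₀·R = 30 × 4/3 ≈ 40.000 mcg/mL.
Steady-state trough Cmin,ss = Cmax,ss·f ≈ 40.000 × 0.25 ≈ 10.000 mcg/mL.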